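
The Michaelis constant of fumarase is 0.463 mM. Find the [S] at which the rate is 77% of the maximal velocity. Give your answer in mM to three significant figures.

v/Vmax = [S]/(Km+[S]) = 0.77, so [S] = Km·0.77/(1 − 0.77) = 0.463 × 3.348.
[S] = 1.55 mM.

1.55 mM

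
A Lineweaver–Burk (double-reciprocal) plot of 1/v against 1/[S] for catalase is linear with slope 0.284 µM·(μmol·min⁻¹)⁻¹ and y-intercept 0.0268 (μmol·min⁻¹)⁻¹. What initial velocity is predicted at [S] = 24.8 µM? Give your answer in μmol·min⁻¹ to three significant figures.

26.1 μmol·min⁻¹

The y-intercept is 1/Vmax, so Vmax = 1/0.0268 = 37.3 μmol·min⁻¹.
The slope is Km/Vmax, so Km = 0.284 × 37.3 = 10.6 µM.
Then v = 37.3 × 24.8/(10.6 + 24.8) = 26.1 μmol·min⁻¹.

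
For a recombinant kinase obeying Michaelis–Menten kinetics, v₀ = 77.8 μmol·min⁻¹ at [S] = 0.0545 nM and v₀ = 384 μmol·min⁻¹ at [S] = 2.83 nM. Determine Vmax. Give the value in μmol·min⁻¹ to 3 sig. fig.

In reciprocal form, 1/v = (Km/Vmax)·(1/[S]) + 1/Vmax. The two points give (1/[S], 1/v) = (18.35, 0.01285) and (0.3534, 0.002604).
Slope = (0.01285 − 0.002604)/(18.35 − 0.3534) = 0.0005696; intercept = 0.01285 − 0.0005696×18.35 = 0.002403.
Vmax = 1/intercept = 416 μmol·min⁻¹; Km = slope × Vmax = 0.0005696 × 416 = 0.237 nM.

416 μmol·min⁻¹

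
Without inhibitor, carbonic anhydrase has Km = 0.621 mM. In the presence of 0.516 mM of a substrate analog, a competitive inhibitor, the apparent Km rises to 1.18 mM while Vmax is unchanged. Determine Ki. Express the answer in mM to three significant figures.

0.573 mM

Competitive: Km,app = α·Km with α = 1 + [I]/Ki.
α = Km,app/Km = 1.18/0.621 = 1.900.
Ki = [I]/(α − 1) = 0.516/0.9002 = 0.573 mM.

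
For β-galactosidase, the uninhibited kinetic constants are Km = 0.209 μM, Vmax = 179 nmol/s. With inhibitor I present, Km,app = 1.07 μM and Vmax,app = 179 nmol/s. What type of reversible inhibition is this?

Km increases (0.209 → 1.07 μM) while Vmax is unchanged — the hallmark of competitive inhibition.

competitive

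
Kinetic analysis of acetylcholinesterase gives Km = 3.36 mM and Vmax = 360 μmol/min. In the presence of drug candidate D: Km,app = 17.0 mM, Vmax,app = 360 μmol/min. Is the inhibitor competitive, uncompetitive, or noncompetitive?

Km increases (3.36 → 17.0 mM) while Vmax is unchanged — the hallmark of competitive inhibition.

competitive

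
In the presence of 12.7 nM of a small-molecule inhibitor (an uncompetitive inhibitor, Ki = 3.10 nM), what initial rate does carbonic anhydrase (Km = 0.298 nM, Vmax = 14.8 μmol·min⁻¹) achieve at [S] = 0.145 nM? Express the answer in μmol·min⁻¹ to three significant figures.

2.07 μmol·min⁻¹

With α = 1 + [I]/Ki = 1 + 12.7/3.10 = 5.097, the uncompetitive rate law is v = (Vmax/α)·[S] / (Km/α + [S]).
v = (14.8/5.097)×0.145 / (0.298/5.097 + 0.145) = 0.4211/0.2035 = 2.07 μmol·min⁻¹.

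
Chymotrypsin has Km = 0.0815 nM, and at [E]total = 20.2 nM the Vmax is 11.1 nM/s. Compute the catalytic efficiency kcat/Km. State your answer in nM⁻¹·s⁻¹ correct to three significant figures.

6.74 nM⁻¹·s⁻¹

kcat = Vmax/[E]total = 11.1/20.2 = 0.550 s⁻¹.
kcat/Km = 0.550/0.0815 = 6.74 nM⁻¹·s⁻¹.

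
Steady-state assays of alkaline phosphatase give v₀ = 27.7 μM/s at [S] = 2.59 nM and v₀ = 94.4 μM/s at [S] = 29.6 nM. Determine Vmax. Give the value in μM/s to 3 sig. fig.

123 μM/s

In reciprocal form, 1/v = (Km/Vmax)·(1/[S]) + 1/Vmax. The two points give (1/[S], 1/v) = (0.3861, 0.03610) and (0.03378, 0.01059).
Slope = (0.03610 − 0.01059)/(0.3861 − 0.03378) = 0.07240; intercept = 0.03610 − 0.07240×0.3861 = 0.008147.
Vmax = 1/intercept = 123 μM/s; Km = slope × Vmax = 0.07240 × 123 = 8.89 nM.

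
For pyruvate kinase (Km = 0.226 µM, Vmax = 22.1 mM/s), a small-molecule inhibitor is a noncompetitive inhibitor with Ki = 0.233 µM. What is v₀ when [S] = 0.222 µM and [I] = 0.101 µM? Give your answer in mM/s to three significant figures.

With α = 1 + [I]/Ki = 1 + 0.101/0.233 = 1.433, the noncompetitive rate law is v = (Vmax/α)·[S] / (Km + [S]).
v = (22.1/1.433)×0.222 / (0.226 + 0.222) = 3.423/0.4480 = 7.64 mM/s.

7.64 mM/s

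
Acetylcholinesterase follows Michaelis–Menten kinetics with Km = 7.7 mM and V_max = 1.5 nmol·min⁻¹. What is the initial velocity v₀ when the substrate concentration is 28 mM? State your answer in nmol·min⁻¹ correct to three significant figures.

v = Vmax·[S]/(Km + [S]) = 1.5 × 28 / (7.7 + 28)
  = 42.00 / 35.70 = 1.18 nmol·min⁻¹.

1.18 nmol·min⁻¹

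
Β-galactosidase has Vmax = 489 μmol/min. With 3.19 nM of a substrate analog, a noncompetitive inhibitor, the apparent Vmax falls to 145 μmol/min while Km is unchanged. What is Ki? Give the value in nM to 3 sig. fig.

Noncompetitive: Vmax,app = Vmax/α with α = 1 + [I]/Ki.
α = Vmax/Vmax,app = 489/145 = 3.372.
Since α = 1 + [I]/Ki, [I]/Ki = 3.372 − 1 = 2.372 and Ki = 3.19/2.372 = 1.34 nM.

1.34 nM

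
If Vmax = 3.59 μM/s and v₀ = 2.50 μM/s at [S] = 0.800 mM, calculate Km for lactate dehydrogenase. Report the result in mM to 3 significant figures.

From v = Vmax[S]/(Km+[S]), Km = [S](Vmax − v)/v.
Km = 0.800 × (3.59 − 2.50) / 2.50 = 0.8720/2.50 = 0.349 mM.

0.349 mM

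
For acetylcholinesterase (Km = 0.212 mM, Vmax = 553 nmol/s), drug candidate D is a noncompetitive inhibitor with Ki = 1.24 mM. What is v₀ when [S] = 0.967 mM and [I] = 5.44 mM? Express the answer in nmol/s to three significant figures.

With α = 1 + [I]/Ki = 1 + 5.44/1.24 = 5.387, the noncompetitive rate law is v = (Vmax/α)·[S] / (Km + [S]).
v = (553/5.387)×0.967 / (0.212 + 0.967) = 99.27/1.179 = 84.2 nmol/s.

84.2 nmol/s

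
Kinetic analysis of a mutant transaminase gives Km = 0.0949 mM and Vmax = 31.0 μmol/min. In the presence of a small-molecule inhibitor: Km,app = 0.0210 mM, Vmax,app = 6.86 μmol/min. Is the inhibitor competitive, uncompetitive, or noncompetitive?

uncompetitive

Both Km and Vmax decrease by the same factor (~4.52-fold) — characteristic of uncompetitive inhibition.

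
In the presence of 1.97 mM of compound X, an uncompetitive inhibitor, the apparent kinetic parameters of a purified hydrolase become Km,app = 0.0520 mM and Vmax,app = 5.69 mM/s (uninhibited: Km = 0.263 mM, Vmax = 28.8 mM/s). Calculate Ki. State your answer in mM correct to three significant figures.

Uncompetitive: Vmax,app = Vmax/α (and Km,app = Km/α) with α = 1 + [I]/Ki.
α = Vmax/Vmax,app = 28.8/5.69 = 5.062.
Since α = 1 + [I]/Ki, [I]/Ki = 5.062 − 1 = 4.062 and Ki = 1.97/4.062 = 0.485 mM.

0.485 mM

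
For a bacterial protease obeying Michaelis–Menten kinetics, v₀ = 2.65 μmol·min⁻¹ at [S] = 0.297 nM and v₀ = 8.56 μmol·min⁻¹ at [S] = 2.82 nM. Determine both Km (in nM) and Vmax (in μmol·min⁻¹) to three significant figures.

Km = 1.00 nM; Vmax = 11.6 μmol·min⁻¹

From v = Vmax[S]/(Km+[S]), each point gives Vmax = v(Km+[S])/[S].
Equating: 2.65(Km+0.297)/0.297 = 8.56(Km+2.82)/2.82.
8.923·Km + 2.65 = 3.035·Km + 8.56, so (8.923 − 3.035)·Km = 8.56 − 2.65.
Km = 5.910/5.887 = 1.00 nM; then Vmax = 2.65(1.00+0.297)/0.297 = 11.6 μmol·min⁻¹.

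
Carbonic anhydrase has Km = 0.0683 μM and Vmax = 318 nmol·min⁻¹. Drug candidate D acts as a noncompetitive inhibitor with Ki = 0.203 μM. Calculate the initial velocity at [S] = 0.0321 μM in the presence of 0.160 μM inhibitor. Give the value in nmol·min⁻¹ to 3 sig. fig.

56.9 nmol·min⁻¹

With α = 1 + [I]/Ki = 1 + 0.160/0.203 = 1.788, the noncompetitive rate law is v = (Vmax/α)·[S] / (Km + [S]).
v = (318/1.788)×0.0321 / (0.0683 + 0.0321) = 5.708/0.1004 = 56.9 nmol·min⁻¹.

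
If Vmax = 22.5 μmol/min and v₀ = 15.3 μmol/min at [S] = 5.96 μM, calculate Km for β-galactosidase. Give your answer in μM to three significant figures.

From v = Vmax[S]/(Km+[S]), Km = [S](Vmax − v)/v.
Km = 5.96 × (22.5 − 15.3) / 15.3 = 42.91/15.3 = 2.80 μM.

2.80 μM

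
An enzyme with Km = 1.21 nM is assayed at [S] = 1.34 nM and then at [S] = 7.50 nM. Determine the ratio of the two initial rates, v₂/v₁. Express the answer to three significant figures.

1.64

The fractional saturations are [S]/(Km+[S]) = 1.34/2.550 = 0.5255 and 7.50/8.710 = 0.8611.
v₂/v₁ is just their ratio: 0.8611/0.5255 = 1.64.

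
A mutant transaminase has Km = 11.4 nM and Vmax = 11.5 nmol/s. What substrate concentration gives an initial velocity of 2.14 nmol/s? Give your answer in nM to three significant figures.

2.61 nM

The required fractional saturation is v/Vmax = 2.14/11.5 = 0.1861.
Then [S]/(Km+[S]) = 0.1861 ⇒ [S] = 11.4 × 0.1861/(1 − 0.1861) = 2.61 nM.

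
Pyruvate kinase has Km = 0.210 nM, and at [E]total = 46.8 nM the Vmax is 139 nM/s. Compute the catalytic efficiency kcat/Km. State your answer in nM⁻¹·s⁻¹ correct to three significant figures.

kcat = Vmax/[E]total = 139/46.8 = 2.97 s⁻¹.
kcat/Km = 2.97/0.210 = 14.1 nM⁻¹·s⁻¹.

14.1 nM⁻¹·s⁻¹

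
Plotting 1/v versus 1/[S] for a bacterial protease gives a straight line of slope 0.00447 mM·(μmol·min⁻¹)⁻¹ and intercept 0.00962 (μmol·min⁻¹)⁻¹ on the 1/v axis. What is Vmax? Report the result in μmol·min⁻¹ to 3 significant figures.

The y-intercept of a Lineweaver–Burk plot equals 1/Vmax, so Vmax = 1/0.00962 = 104 μmol·min⁻¹.

104 μmol·min⁻¹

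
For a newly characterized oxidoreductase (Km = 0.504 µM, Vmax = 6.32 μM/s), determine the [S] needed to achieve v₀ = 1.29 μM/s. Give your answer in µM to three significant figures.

0.129 µM

Rearranging v = Vmax[S]/(Km+[S]) gives [S] = Km·v/(Vmax − v).
[S] = 0.504 × 1.29 / (6.32 − 1.29) = 0.6502/5.030 = 0.129 µM.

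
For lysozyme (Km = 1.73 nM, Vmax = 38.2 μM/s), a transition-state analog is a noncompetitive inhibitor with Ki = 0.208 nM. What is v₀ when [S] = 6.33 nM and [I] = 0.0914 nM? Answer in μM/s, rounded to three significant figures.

20.8 μM/s

With α = 1 + [I]/Ki = 1 + 0.0914/0.208 = 1.439, the noncompetitive rate law is v = (Vmax/α)·[S] / (Km + [S]).
v = (38.2/1.439)×6.33 / (1.73 + 6.33) = 168.0/8.060 = 20.8 μM/s.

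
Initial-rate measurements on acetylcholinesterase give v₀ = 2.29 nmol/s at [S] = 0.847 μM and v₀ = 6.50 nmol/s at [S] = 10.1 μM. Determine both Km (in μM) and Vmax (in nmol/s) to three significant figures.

From v = Vmax[S]/(Km+[S]), each point gives Vmax = v(Km+[S])/[S].
Equating: 2.29(Km+0.847)/0.847 = 6.50(Km+10.1)/10.1.
2.704·Km + 2.29 = 0.6436·Km + 6.50, so (2.704 − 0.6436)·Km = 6.50 − 2.29.
Km = 4.210/2.060 = 2.04 μM; then Vmax = 2.29(2.04+0.847)/0.847 = 7.82 nmol/s.

Km = 2.04 μM; Vmax = 7.82 nmol/s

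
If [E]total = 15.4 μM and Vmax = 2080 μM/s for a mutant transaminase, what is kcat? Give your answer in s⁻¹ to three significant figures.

kcat = Vmax/[E]total = 2080 μM/s / 15.4 μM = 135 s⁻¹.

135 s⁻¹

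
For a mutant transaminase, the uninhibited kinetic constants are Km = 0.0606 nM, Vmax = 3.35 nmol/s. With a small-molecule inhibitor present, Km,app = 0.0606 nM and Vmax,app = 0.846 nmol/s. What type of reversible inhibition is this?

Vmax decreases (3.35 → 0.846 nmol/s) while Km is unchanged — pure noncompetitive inhibition.

noncompetitive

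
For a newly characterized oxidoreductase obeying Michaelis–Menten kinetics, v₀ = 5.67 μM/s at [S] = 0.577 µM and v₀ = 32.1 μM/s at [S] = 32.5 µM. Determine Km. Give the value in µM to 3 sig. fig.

From v = Vmax[S]/(Km+[S]), each point gives Vmax = v(Km+[S])/[S].
Equating: 5.67(Km+0.577)/0.577 = 32.1(Km+32.5)/32.5.
9.827·Km + 5.67 = 0.9877·Km + 32.1, so (9.827 − 0.9877)·Km = 32.1 − 5.67.
Km = 26.43/8.839 = 2.99 µM; then Vmax = 5.67(2.99+0.577)/0.577 = 35.1 μM/s.

2.99 µM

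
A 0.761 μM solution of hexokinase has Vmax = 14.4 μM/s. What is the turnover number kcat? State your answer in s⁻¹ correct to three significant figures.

kcat = Vmax/[E]total = 14.4 μM/s / 0.761 μM = 18.9 s⁻¹.

18.9 s⁻¹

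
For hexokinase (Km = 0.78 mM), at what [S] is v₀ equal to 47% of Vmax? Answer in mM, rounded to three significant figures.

v/Vmax = [S]/(Km+[S]) = 0.47, so [S] = Km·0.47/(1 − 0.47) = 0.78 × 0.8868.
[S] = 0.692 mM.

0.692 mM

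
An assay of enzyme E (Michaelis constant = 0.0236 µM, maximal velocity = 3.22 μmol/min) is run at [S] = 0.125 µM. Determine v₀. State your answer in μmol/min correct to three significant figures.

2.71 μmol/min

[S]/(Km+[S]) = 0.125/0.1486 = 0.8412, the fractional saturation.
v = 0.8412 × Vmax = 0.8412 × 3.22 = 2.71 μmol/min.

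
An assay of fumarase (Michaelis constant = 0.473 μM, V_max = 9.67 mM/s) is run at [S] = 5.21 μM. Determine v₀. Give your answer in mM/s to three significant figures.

[S]/(Km+[S]) = 5.21/5.683 = 0.9168, the fractional saturation.
v = 0.9168 × Vmax = 0.9168 × 9.67 = 8.87 mM/s.

8.87 mM/s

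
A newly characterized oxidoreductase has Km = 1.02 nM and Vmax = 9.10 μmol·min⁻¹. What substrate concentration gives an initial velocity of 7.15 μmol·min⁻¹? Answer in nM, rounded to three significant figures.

3.74 nM

The required fractional saturation is v/Vmax = 7.15/9.10 = 0.7857.
Then [S]/(Km+[S]) = 0.7857 ⇒ [S] = 1.02 × 0.7857/(1 − 0.7857) = 3.74 nM.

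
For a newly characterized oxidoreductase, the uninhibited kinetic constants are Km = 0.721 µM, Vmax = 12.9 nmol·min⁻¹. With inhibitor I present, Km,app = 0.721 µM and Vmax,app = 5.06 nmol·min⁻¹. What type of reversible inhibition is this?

noncompetitive

Vmax decreases (12.9 → 5.06 nmol·min⁻¹) while Km is unchanged — pure noncompetitive inhibition.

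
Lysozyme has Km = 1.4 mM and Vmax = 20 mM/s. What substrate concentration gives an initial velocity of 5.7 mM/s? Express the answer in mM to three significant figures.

0.558 mM

The required fractional saturation is v/Vmax = 5.7/20 = 0.2850.
Then [S]/(Km+[S]) = 0.2850 ⇒ [S] = 1.4 × 0.2850/(1 − 0.2850) = 0.558 mM.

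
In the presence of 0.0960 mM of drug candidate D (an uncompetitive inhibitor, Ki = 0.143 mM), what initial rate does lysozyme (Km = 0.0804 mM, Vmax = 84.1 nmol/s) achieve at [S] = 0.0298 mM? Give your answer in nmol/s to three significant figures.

19.2 nmol/s

α = 1 + [I]/Ki = 1 + 0.0960/0.143 = 1.671.
For an uncompetitive inhibitor, both parameters are divided by α, giving Vmax/α and Km/α: Km,app = 0.0481 mM, Vmax,app = 50.3 nmol/s.
v = Vmax,app·[S]/(Km,app + [S]) = 50.3 × 0.0298/(0.0481 + 0.0298) = 19.2 nmol/s.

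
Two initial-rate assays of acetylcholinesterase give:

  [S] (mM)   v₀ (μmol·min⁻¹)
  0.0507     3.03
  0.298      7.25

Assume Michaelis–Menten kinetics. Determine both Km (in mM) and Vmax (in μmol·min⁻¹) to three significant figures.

Km = 0.119 mM; Vmax = 10.1 μmol·min⁻¹

From v = Vmax[S]/(Km+[S]), each point gives Vmax = v(Km+[S])/[S].
Equating: 3.03(Km+0.0507)/0.0507 = 7.25(Km+0.298)/0.298.
59.76·Km + 3.03 = 24.33·Km + 7.25, so (59.76 − 24.33)·Km = 7.25 − 3.03.
Km = 4.220/35.43 = 0.119 mM; then Vmax = 3.03(0.119+0.0507)/0.0507 = 10.1 μmol·min⁻¹.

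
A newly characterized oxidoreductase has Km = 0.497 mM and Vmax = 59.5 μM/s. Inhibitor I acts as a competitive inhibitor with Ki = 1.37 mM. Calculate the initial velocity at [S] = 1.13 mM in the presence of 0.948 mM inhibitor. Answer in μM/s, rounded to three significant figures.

34.1 μM/s

With α = 1 + [I]/Ki = 1 + 0.948/1.37 = 1.692, the competitive rate law is v = Vmax[S] / (αKm + [S]).
v = 59.5×1.13 / (1.692×0.497 + 1.13) = 67.24/1.971 = 34.1 μM/s.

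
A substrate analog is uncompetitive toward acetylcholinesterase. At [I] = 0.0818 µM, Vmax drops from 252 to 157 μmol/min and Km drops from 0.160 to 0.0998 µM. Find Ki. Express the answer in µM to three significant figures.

Uncompetitive: Vmax,app = Vmax/α (and Km,app = Km/α) with α = 1 + [I]/Ki.
α = Vmax/Vmax,app = 252/157 = 1.605.
Ki = [I]/(α − 1) = 0.0818/0.6051 = 0.135 µM.

0.135 µM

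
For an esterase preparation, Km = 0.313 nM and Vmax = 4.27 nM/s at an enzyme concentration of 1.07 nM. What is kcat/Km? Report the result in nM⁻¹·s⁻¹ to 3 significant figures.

kcat = Vmax/[E]total = 4.27/1.07 = 3.99 s⁻¹.
kcat/Km = 3.99/0.313 = 12.7 nM⁻¹·s⁻¹.

12.7 nM⁻¹·s⁻¹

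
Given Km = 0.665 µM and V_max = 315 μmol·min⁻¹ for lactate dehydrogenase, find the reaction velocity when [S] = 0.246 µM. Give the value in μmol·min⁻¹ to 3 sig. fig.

85.1 μmol·min⁻¹

v = Vmax·[S]/(Km + [S]) = 315 × 0.246 / (0.665 + 0.246)
  = 77.49 / 0.9110 = 85.1 μmol·min⁻¹.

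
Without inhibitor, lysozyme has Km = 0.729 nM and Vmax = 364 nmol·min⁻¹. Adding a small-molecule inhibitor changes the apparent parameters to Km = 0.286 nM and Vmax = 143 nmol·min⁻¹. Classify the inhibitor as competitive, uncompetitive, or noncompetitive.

uncompetitive

Both Km and Vmax decrease by the same factor (~2.55-fold) — characteristic of uncompetitive inhibition.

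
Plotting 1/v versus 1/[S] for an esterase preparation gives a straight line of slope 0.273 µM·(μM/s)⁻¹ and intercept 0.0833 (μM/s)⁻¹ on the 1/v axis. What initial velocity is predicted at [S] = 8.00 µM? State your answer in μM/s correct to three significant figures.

8.52 μM/s

The y-intercept is 1/Vmax, so Vmax = 1/0.0833 = 12.0 μM/s.
The slope is Km/Vmax, so Km = 0.273 × 12.0 = 3.28 µM.
Then v = 12.0 × 8.00/(3.28 + 8.00) = 8.52 μM/s.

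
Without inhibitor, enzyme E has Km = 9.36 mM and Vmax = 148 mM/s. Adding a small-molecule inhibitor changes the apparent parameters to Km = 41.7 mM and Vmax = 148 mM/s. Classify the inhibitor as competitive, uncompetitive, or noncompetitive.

competitive

Km increases (9.36 → 41.7 mM) while Vmax is unchanged — the hallmark of competitive inhibition.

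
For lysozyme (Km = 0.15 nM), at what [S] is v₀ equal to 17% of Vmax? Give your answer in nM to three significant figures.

v/Vmax = [S]/(Km+[S]) = 0.17, so [S] = Km·0.17/(1 − 0.17) = 0.15 × 0.2048.
[S] = 0.0307 nM.

0.0307 nM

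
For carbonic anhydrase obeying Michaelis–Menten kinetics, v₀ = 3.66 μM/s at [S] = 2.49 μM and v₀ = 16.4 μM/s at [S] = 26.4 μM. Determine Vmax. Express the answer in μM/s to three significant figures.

In reciprocal form, 1/v = (Km/Vmax)·(1/[S]) + 1/Vmax. The two points give (1/[S], 1/v) = (0.4016, 0.2732) and (0.03788, 0.06098).
Slope = (0.2732 − 0.06098)/(0.4016 − 0.03788) = 0.5835; intercept = 0.2732 − 0.5835×0.4016 = 0.03887.
Vmax = 1/intercept = 25.7 μM/s; Km = slope × Vmax = 0.5835 × 25.7 = 15.0 μM.

25.7 μM/s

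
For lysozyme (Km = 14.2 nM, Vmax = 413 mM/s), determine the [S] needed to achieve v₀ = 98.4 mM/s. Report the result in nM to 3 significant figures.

The required fractional saturation is v/Vmax = 98.4/413 = 0.2383.
Then [S]/(Km+[S]) = 0.2383 ⇒ [S] = 14.2 × 0.2383/(1 − 0.2383) = 4.44 nM.

4.44 nM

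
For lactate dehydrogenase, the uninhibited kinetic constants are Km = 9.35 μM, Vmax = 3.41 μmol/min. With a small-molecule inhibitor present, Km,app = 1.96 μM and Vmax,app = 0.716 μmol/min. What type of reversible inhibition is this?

Both Km and Vmax decrease by the same factor (~4.76-fold) — characteristic of uncompetitive inhibition.

uncompetitive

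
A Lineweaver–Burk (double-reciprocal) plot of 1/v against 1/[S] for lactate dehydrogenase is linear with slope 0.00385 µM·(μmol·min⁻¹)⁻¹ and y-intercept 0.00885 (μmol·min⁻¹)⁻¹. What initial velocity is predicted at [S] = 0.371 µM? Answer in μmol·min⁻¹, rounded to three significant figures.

The y-intercept is 1/Vmax, so Vmax = 1/0.00885 = 113 μmol·min⁻¹.
The slope is Km/Vmax, so Km = 0.00385 × 113 = 0.435 µM.
Then v = 113 × 0.371/(0.435 + 0.371) = 52.0 μmol·min⁻¹.

52.0 μmol·min⁻¹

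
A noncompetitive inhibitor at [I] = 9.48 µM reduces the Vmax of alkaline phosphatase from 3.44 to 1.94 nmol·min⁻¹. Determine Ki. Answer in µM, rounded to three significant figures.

Noncompetitive: Vmax,app = Vmax/α with α = 1 + [I]/Ki.
α = Vmax/Vmax,app = 3.44/1.94 = 1.773.
Ki = [I]/(α − 1) = 9.48/0.7732 = 12.3 µM.

12.3 µM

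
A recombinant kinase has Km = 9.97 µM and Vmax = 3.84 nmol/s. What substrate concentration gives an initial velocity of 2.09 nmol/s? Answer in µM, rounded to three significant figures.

The required fractional saturation is v/Vmax = 2.09/3.84 = 0.5443.
Then [S]/(Km+[S]) = 0.5443 ⇒ [S] = 9.97 × 0.5443/(1 − 0.5443) = 11.9 µM.

11.9 µM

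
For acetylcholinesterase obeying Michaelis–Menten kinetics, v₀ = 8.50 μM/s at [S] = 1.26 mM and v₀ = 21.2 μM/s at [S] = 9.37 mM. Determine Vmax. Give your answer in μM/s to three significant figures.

From v = Vmax[S]/(Km+[S]), each point gives Vmax = v(Km+[S])/[S].
Equating: 8.50(Km+1.26)/1.26 = 21.2(Km+9.37)/9.37.
6.746·Km + 8.50 = 2.263·Km + 21.2, so (6.746 − 2.263)·Km = 21.2 − 8.50.
Km = 12.70/4.483 = 2.83 mM; then Vmax = 8.50(2.83+1.26)/1.26 = 27.6 μM/s.

27.6 μM/s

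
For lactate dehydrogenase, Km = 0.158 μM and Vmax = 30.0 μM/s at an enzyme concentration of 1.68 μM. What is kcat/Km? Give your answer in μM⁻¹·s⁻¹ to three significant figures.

113 μM⁻¹·s⁻¹

kcat = Vmax/[E]total = 30.0/1.68 = 17.9 s⁻¹.
kcat/Km = 17.9/0.158 = 113 μM⁻¹·s⁻¹.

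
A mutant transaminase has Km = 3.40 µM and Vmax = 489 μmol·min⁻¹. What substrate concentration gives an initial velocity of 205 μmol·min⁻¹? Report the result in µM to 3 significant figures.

2.45 µM

Rearranging v = Vmax[S]/(Km+[S]) gives [S] = Km·v/(Vmax − v).
[S] = 3.40 × 205 / (489 − 205) = 697.0/284.0 = 2.45 µM.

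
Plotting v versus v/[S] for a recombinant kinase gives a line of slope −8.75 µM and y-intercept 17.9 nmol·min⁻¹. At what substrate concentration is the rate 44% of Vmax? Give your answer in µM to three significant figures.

6.87 µM

The Eadie–Hofstee slope gives Km = 8.75 µM (slope = −Km).
v/Vmax = [S]/(Km+[S]) = 0.44 ⇒ [S] = Km·0.44/(1−0.44) = 8.75 × 0.7857 = 6.87 µM.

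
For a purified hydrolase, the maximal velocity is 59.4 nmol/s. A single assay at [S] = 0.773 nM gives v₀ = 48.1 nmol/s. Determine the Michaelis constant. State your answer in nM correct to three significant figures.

v/Vmax = 48.1/59.4 = 0.8098 = [S]/(Km+[S]).
So Km + [S] = [S]/0.8098 = 0.9546 nM, giving Km = 0.9546 − 0.773 = 0.182 nM.

0.182 nM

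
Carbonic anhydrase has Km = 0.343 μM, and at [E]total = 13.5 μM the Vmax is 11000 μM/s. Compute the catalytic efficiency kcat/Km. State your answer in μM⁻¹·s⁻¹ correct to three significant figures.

kcat = Vmax/[E]total = 11000/13.5 = 815 s⁻¹.
kcat/Km = 815/0.343 = 2380 μM⁻¹·s⁻¹.

2380 μM⁻¹·s⁻¹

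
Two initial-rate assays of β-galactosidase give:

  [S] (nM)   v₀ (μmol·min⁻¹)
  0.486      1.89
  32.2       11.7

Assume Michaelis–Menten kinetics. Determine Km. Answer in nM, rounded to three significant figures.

In reciprocal form, 1/v = (Km/Vmax)·(1/[S]) + 1/Vmax. The two points give (1/[S], 1/v) = (2.058, 0.5291) and (0.03106, 0.08547).
Slope = (0.5291 − 0.08547)/(2.058 − 0.03106) = 0.2189; intercept = 0.5291 − 0.2189×2.058 = 0.07867.
Vmax = 1/intercept = 12.7 μmol·min⁻¹; Km = slope × Vmax = 0.2189 × 12.7 = 2.78 nM.

2.78 nM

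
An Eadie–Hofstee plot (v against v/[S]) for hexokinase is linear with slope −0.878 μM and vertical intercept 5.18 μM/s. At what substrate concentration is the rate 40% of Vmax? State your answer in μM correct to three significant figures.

The Eadie–Hofstee slope gives Km = 0.878 μM (slope = −Km).
v/Vmax = [S]/(Km+[S]) = 0.4 ⇒ [S] = Km·0.4/(1−0.4) = 0.878 × 0.6667 = 0.585 μM.

0.585 μM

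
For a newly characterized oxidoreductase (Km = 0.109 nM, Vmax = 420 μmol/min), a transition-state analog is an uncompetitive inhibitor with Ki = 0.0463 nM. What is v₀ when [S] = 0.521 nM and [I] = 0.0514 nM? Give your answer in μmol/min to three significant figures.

With α = 1 + [I]/Ki = 1 + 0.0514/0.0463 = 2.110, the uncompetitive rate law is v = (Vmax/α)·[S] / (Km/α + [S]).
v = (420/2.110)×0.521 / (0.109/2.110 + 0.521) = 103.7/0.5727 = 181 μmol/min.

181 μmol/min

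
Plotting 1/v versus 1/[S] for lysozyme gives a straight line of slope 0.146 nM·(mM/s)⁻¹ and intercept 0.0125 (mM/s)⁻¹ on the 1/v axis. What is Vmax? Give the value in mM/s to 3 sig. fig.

80.0 mM/s

The y-intercept of a Lineweaver–Burk plot equals 1/Vmax, so Vmax = 1/0.0125 = 80.0 mM/s.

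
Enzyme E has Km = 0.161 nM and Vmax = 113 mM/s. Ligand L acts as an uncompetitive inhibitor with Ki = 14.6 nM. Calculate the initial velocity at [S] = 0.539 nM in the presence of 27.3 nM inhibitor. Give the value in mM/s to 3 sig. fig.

α = 1 + [I]/Ki = 1 + 27.3/14.6 = 2.870.
For an uncompetitive inhibitor, both parameters are divided by α, giving Vmax/α and Km/α: Km,app = 0.0561 nM, Vmax,app = 39.4 mM/s.
v = Vmax,app·[S]/(Km,app + [S]) = 39.4 × 0.539/(0.0561 + 0.539) = 35.7 mM/s.

35.7 mM/s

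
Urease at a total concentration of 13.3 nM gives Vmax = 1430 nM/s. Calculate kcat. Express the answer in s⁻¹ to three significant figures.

kcat = Vmax/[E]total = 1430 nM/s / 13.3 nM = 108 s⁻¹.

108 s⁻¹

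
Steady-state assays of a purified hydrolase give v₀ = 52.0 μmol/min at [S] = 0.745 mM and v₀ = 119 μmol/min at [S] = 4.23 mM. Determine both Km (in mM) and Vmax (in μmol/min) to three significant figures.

From v = Vmax[S]/(Km+[S]), each point gives Vmax = v(Km+[S])/[S].
Equating: 52.0(Km+0.745)/0.745 = 119(Km+4.23)/4.23.
69.80·Km + 52.0 = 28.13·Km + 119, so (69.80 − 28.13)·Km = 119 − 52.0.
Km = 67.00/41.67 = 1.61 mM; then Vmax = 52.0(1.61+0.745)/0.745 = 164 μmol/min.

Km = 1.61 mM; Vmax = 164 μmol/min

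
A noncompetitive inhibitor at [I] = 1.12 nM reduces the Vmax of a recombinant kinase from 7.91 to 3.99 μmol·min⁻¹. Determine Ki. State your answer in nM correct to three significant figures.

1.14 nM

Noncompetitive: Vmax,app = Vmax/α with α = 1 + [I]/Ki.
α = Vmax/Vmax,app = 7.91/3.99 = 1.982.
Since α = 1 + [I]/Ki, [I]/Ki = 1.982 − 1 = 0.9825 and Ki = 1.12/0.9825 = 1.14 nM.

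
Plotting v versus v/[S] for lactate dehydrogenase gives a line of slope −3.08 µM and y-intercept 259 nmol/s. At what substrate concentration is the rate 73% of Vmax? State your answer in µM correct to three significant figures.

The Eadie–Hofstee slope gives Km = 3.08 µM (slope = −Km).
v/Vmax = [S]/(Km+[S]) = 0.73 ⇒ [S] = Km·0.73/(1−0.73) = 3.08 × 2.704 = 8.33 µM.

8.33 µM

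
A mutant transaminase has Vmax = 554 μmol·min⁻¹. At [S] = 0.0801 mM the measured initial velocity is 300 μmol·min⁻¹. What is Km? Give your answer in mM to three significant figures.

0.0678 mM

From v = Vmax[S]/(Km+[S]), Km = [S](Vmax − v)/v.
Km = 0.0801 × (554 − 300) / 300 = 20.35/300 = 0.0678 mM.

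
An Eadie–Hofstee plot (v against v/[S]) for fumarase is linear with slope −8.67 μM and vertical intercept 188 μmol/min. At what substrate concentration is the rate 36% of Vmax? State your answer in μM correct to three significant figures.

The Eadie–Hofstee slope gives Km = 8.67 μM (slope = −Km).
v/Vmax = [S]/(Km+[S]) = 0.36 ⇒ [S] = Km·0.36/(1−0.36) = 8.67 × 0.5625 = 4.88 μM.

4.88 μM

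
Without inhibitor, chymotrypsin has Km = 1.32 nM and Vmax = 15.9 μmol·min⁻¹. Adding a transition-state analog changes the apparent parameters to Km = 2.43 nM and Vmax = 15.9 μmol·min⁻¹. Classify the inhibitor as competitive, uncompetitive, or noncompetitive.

competitive

Km increases (1.32 → 2.43 nM) while Vmax is unchanged — the hallmark of competitive inhibition.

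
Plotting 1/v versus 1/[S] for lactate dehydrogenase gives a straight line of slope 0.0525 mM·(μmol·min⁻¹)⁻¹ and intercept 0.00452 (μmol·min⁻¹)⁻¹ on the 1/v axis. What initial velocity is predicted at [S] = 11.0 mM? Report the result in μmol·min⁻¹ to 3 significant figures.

108 μmol·min⁻¹

The y-intercept is 1/Vmax, so Vmax = 1/0.00452 = 221 μmol·min⁻¹.
The slope is Km/Vmax, so Km = 0.0525 × 221 = 11.6 mM.
Then v = 221 × 11.0/(11.6 + 11.0) = 108 μmol·min⁻¹.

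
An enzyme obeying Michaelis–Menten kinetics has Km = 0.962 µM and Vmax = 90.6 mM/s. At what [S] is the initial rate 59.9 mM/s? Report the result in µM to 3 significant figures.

1.88 µM

The required fractional saturation is v/Vmax = 59.9/90.6 = 0.6611.
Then [S]/(Km+[S]) = 0.6611 ⇒ [S] = 0.962 × 0.6611/(1 − 0.6611) = 1.88 µM.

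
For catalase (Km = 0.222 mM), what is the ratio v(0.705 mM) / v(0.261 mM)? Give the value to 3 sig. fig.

The fractional saturations are [S]/(Km+[S]) = 0.261/0.4830 = 0.5404 and 0.705/0.9270 = 0.7605.
v₂/v₁ is just their ratio: 0.7605/0.5404 = 1.41.

1.41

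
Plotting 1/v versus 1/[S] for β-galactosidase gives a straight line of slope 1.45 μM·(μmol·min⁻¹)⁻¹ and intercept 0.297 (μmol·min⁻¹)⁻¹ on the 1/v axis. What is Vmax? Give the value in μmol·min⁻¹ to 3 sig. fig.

The y-intercept of a Lineweaver–Burk plot equals 1/Vmax, so Vmax = 1/0.297 = 3.37 μmol·min⁻¹.

3.37 μmol·min⁻¹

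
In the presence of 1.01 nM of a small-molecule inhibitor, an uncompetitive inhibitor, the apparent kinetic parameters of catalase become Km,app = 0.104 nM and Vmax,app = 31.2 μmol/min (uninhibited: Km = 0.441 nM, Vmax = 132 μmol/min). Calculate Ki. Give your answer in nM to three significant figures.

Uncompetitive: Vmax,app = Vmax/α (and Km,app = Km/α) with α = 1 + [I]/Ki.
α = Vmax/Vmax,app = 132/31.2 = 4.231.
Ki = [I]/(α − 1) = 1.01/3.231 = 0.313 nM.

0.313 nM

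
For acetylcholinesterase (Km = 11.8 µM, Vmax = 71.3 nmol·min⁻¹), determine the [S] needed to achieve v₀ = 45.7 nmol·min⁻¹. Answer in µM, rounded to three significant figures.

Rearranging v = Vmax[S]/(Km+[S]) gives [S] = Km·v/(Vmax − v).
[S] = 11.8 × 45.7 / (71.3 − 45.7) = 539.3/25.60 = 21.1 µM.

21.1 µM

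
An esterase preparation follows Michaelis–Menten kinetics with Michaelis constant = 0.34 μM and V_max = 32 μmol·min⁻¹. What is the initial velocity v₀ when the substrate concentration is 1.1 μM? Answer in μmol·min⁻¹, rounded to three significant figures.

[S]/(Km+[S]) = 1.1/1.440 = 0.7639, the fractional saturation.
v = 0.7639 × Vmax = 0.7639 × 32 = 24.4 μmol·min⁻¹.

24.4 μmol·min⁻¹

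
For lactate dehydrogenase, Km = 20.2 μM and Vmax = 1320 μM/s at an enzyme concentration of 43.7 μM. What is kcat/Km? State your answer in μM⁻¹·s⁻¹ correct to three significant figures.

1.50 μM⁻¹·s⁻¹

kcat = Vmax/[E]total = 1320/43.7 = 30.2 s⁻¹.
kcat/Km = 30.2/20.2 = 1.50 μM⁻¹·s⁻¹.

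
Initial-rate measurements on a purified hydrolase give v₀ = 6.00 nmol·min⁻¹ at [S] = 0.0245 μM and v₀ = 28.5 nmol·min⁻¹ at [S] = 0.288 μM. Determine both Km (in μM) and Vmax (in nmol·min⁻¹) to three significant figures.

Km = 0.154 μM; Vmax = 43.8 nmol·min⁻¹

From v = Vmax[S]/(Km+[S]), each point gives Vmax = v(Km+[S])/[S].
Equating: 6.00(Km+0.0245)/0.0245 = 28.5(Km+0.288)/0.288.
244.9·Km + 6.00 = 98.96·Km + 28.5, so (244.9 − 98.96)·Km = 28.5 − 6.00.
Km = 22.50/145.9 = 0.154 μM; then Vmax = 6.00(0.154+0.0245)/0.0245 = 43.8 nmol·min⁻¹.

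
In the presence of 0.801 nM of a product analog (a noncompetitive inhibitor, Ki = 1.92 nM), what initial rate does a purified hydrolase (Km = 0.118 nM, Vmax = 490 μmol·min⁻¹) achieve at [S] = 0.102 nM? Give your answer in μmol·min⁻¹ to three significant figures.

160 μmol·min⁻¹

With α = 1 + [I]/Ki = 1 + 0.801/1.92 = 1.417, the noncompetitive rate law is v = (Vmax/α)·[S] / (Km + [S]).
v = (490/1.417)×0.102 / (0.118 + 0.102) = 35.27/0.2200 = 160 μmol·min⁻¹.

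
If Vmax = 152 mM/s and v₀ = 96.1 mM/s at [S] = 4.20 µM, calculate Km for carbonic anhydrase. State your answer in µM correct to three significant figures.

v/Vmax = 96.1/152 = 0.6322 = [S]/(Km+[S]).
So Km + [S] = [S]/0.6322 = 6.643 µM, giving Km = 6.643 − 4.20 = 2.44 µM.

2.44 µM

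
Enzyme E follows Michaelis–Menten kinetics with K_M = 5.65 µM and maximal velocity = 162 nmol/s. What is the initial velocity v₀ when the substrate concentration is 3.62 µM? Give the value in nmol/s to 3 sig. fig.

v = Vmax·[S]/(Km + [S]) = 162 × 3.62 / (5.65 + 3.62)
  = 586.4 / 9.270 = 63.3 nmol/s.

63.3 nmol/s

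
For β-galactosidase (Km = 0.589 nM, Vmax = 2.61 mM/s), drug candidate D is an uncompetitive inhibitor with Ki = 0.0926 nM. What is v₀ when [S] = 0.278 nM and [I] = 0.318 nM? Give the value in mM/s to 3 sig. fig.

α = 1 + [I]/Ki = 1 + 0.318/0.0926 = 4.434.
For an uncompetitive inhibitor, both parameters are divided by α, giving Vmax/α and Km/α: Km,app = 0.133 nM, Vmax,app = 0.589 mM/s.
v = Vmax,app·[S]/(Km,app + [S]) = 0.589 × 0.278/(0.133 + 0.278) = 0.398 mM/s.

0.398 mM/s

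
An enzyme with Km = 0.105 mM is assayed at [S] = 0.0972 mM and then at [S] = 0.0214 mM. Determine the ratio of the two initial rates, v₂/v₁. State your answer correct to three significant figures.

The fractional saturations are [S]/(Km+[S]) = 0.0972/0.2022 = 0.4807 and 0.0214/0.1264 = 0.1693.
v₂/v₁ is just their ratio: 0.1693/0.4807 = 0.352.

0.352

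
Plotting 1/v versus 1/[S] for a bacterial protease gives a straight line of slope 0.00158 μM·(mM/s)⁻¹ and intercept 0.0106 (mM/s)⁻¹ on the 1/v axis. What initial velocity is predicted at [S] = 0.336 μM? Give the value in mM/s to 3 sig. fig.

The y-intercept is 1/Vmax, so Vmax = 1/0.0106 = 94.3 mM/s.
The slope is Km/Vmax, so Km = 0.00158 × 94.3 = 0.149 μM.
Then v = 94.3 × 0.336/(0.149 + 0.336) = 65.3 mM/s.

65.3 mM/s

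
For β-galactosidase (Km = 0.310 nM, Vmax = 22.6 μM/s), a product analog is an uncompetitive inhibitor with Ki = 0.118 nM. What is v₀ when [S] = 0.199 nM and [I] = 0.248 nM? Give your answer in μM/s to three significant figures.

4.85 μM/s

α = 1 + [I]/Ki = 1 + 0.248/0.118 = 3.102.
For an uncompetitive inhibitor, both parameters are divided by α, giving Vmax/α and Km/α: Km,app = 0.0999 nM, Vmax,app = 7.29 μM/s.
v = Vmax,app·[S]/(Km,app + [S]) = 7.29 × 0.199/(0.0999 + 0.199) = 4.85 μM/s.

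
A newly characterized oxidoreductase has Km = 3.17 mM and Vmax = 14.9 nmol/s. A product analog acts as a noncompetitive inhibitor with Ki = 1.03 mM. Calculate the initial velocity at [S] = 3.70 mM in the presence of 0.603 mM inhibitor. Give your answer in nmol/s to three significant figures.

α = 1 + [I]/Ki = 1 + 0.603/1.03 = 1.585.
For a noncompetitive inhibitor, Vmax is reduced to Vmax/α while Km is unchanged: Km,app = 3.17 mM, Vmax,app = 9.40 nmol/s.
v = Vmax,app·[S]/(Km,app + [S]) = 9.40 × 3.70/(3.17 + 3.70) = 5.06 nmol/s.

5.06 nmol/s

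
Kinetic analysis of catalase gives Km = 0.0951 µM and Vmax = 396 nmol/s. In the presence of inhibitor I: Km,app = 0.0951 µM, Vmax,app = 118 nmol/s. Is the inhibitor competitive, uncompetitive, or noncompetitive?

Vmax decreases (396 → 118 nmol/s) while Km is unchanged — pure noncompetitive inhibition.

noncompetitive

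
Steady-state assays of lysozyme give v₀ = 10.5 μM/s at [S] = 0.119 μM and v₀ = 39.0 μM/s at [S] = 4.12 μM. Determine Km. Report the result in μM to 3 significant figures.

From v = Vmax[S]/(Km+[S]), each point gives Vmax = v(Km+[S])/[S].
Equating: 10.5(Km+0.119)/0.119 = 39.0(Km+4.12)/4.12.
88.24·Km + 10.5 = 9.466·Km + 39.0, so (88.24 − 9.466)·Km = 39.0 − 10.5.
Km = 28.50/78.77 = 0.362 μM; then Vmax = 10.5(0.362+0.119)/0.119 = 42.4 μM/s.

0.362 μM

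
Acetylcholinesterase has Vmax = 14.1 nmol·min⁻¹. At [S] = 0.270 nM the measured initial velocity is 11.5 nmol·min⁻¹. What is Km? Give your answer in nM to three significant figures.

0.0610 nM

v/Vmax = 11.5/14.1 = 0.8156 = [S]/(Km+[S]).
So Km + [S] = [S]/0.8156 = 0.3310 nM, giving Km = 0.3310 − 0.270 = 0.0610 nM.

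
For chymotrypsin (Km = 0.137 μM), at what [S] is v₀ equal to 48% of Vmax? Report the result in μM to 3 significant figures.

v/Vmax = [S]/(Km+[S]) = 0.48, so [S] = Km·0.48/(1 − 0.48) = 0.137 × 0.9231.
[S] = 0.126 μM.

0.126 μM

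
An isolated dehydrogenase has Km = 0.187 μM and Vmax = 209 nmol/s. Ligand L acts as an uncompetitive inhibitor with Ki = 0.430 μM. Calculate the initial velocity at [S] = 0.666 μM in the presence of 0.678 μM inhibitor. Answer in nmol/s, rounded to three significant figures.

73.1 nmol/s

With α = 1 + [I]/Ki = 1 + 0.678/0.430 = 2.577, the uncompetitive rate law is v = (Vmax/α)·[S] / (Km/α + [S]).
v = (209/2.577)×0.666 / (0.187/2.577 + 0.666) = 54.02/0.7386 = 73.1 nmol/s.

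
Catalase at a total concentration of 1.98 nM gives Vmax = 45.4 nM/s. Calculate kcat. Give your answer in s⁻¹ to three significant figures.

22.9 s⁻¹

kcat = Vmax/[E]total = 45.4 nM/s / 1.98 nM = 22.9 s⁻¹.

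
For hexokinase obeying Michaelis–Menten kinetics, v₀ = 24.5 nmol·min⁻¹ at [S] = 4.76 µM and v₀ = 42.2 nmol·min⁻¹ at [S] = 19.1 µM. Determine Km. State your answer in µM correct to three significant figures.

6.03 µM

From v = Vmax[S]/(Km+[S]), each point gives Vmax = v(Km+[S])/[S].
Equating: 24.5(Km+4.76)/4.76 = 42.2(Km+19.1)/19.1.
5.147·Km + 24.5 = 2.209·Km + 42.2, so (5.147 − 2.209)·Km = 42.2 − 24.5.
Km = 17.70/2.938 = 6.03 µM; then Vmax = 24.5(6.03+4.76)/4.76 = 55.5 nmol·min⁻¹.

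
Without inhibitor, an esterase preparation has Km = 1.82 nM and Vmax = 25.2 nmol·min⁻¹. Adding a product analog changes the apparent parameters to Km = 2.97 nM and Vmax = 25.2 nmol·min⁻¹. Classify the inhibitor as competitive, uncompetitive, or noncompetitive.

competitive

Km increases (1.82 → 2.97 nM) while Vmax is unchanged — the hallmark of competitive inhibition.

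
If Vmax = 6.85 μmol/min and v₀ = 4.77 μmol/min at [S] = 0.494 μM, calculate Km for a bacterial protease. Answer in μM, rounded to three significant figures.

From v = Vmax[S]/(Km+[S]), Km = [S](Vmax − v)/v.
Km = 0.494 × (6.85 − 4.77) / 4.77 = 1.028/4.77 = 0.215 μM.

0.215 μM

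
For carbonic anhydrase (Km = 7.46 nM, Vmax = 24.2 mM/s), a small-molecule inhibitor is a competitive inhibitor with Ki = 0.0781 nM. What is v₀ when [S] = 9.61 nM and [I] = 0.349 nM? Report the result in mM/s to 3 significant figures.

α = 1 + [I]/Ki = 1 + 0.349/0.0781 = 5.469.
For a competitive inhibitor, Vmax is unchanged and the apparent Km becomes α·Km: Km,app = 40.8 nM, Vmax,app = 24.2 mM/s.
v = Vmax,app·[S]/(Km,app + [S]) = 24.2 × 9.61/(40.8 + 9.61) = 4.61 mM/s.

4.61 mM/s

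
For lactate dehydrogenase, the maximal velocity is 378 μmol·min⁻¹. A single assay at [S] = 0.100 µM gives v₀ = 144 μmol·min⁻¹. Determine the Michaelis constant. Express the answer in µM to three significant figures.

0.162 µM

From v = Vmax[S]/(Km+[S]), Km = [S](Vmax − v)/v.
Km = 0.100 × (378 − 144) / 144 = 23.40/144 = 0.162 µM.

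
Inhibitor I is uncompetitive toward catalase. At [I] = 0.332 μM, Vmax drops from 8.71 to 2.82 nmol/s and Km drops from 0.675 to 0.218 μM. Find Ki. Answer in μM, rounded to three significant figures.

0.159 μM

Uncompetitive: Vmax,app = Vmax/α (and Km,app = Km/α) with α = 1 + [I]/Ki.
α = Vmax/Vmax,app = 8.71/2.82 = 3.089.
Since α = 1 + [I]/Ki, [I]/Ki = 3.089 − 1 = 2.089 and Ki = 0.332/2.089 = 0.159 μM.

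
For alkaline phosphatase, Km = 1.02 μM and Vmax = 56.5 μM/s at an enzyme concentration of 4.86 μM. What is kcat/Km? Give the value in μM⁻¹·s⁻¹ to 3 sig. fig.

kcat = Vmax/[E]total = 56.5/4.86 = 11.6 s⁻¹.
kcat/Km = 11.6/1.02 = 11.4 μM⁻¹·s⁻¹.

11.4 μM⁻¹·s⁻¹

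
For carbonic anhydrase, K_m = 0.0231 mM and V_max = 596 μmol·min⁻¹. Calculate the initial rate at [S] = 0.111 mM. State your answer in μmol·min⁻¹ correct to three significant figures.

[S]/(Km+[S]) = 0.111/0.1341 = 0.8277, the fractional saturation.
v = 0.8277 × Vmax = 0.8277 × 596 = 493 μmol·min⁻¹.

493 μmol·min⁻¹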